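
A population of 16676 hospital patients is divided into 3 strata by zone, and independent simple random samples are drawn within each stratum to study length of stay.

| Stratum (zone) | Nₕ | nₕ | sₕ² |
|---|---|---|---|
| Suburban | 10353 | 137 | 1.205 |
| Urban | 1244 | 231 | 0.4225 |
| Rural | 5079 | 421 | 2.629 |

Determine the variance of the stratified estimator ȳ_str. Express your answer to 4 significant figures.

Var(ȳ_str) = Σₕ Wₕ²(1 − fₕ)sₕ²/nₕ with Wₕ = Nₕ/N, N = 16676.
Suburban: Wₕ = 0.62083233; term = 0.62083233²·(1 − 0.01323288)·1.205/137 = 0.0033452594.
Urban: Wₕ = 0.07459822; term = 0.07459822²·(1 − 0.18569132)·0.4225/231 = 8.2882108 × 10^-6.
Rural: Wₕ = 0.30456944; term = 0.30456944²·(1 − 0.08289033)·2.629/421 = 5.3125425 × 10^-4.
Sum = 0.0038848019.

0.003885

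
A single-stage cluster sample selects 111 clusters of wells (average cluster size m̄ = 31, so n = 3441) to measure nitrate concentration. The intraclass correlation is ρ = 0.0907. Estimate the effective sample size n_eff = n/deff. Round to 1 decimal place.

924.8

deff = 1 + (31 − 1)·0.0907 = 1 + 2.721 = 3.721.
n_eff = 3441 / 3.721 = 924.8.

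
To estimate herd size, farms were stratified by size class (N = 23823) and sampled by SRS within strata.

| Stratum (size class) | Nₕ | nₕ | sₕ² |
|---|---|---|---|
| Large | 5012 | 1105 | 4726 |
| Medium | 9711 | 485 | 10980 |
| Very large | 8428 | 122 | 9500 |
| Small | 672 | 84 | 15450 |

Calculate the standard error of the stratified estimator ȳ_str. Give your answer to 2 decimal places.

Var(ȳ_str) = Σₕ Wₕ²(1 − fₕ)sₕ²/nₕ with Wₕ = Nₕ/N, N = 23823.
Large: Wₕ = 0.21038492; term = 0.21038492²·(1 − 0.22047087)·4726/1105 = 0.14756828.
Medium: Wₕ = 0.40763128; term = 0.40763128²·(1 − 0.04994336)·10980/485 = 3.5739223.
Very large: Wₕ = 0.35377576; term = 0.35377576²·(1 − 0.01447556)·9500/122 = 9.6047779.
Small: Wₕ = 0.02820803; term = 0.02820803²·(1 − 0.12500000)·15450/84 = 0.12805687.
Sum = 13.454325.
SE = √(13.454325) = 3.67.

3.67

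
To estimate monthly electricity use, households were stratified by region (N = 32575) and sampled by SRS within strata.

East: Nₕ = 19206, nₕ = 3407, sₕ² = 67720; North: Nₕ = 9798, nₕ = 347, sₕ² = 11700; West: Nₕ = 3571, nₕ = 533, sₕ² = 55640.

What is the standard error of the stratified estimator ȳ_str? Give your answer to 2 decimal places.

Var(ȳ_str) = Σₕ Wₕ²(1 − fₕ)sₕ²/nₕ with Wₕ = Nₕ/N, N = 32575.
East: Wₕ = 0.58959325; term = 0.58959325²·(1 − 0.17739248)·67720/3407 = 5.6838485.
North: Wₕ = 0.30078281; term = 0.30078281²·(1 − 0.03541539)·11700/347 = 2.9424069.
West: Wₕ = 0.10962394; term = 0.10962394²·(1 − 0.14925791)·55640/533 = 1.0672562.
Sum = 9.6935116.
SE = √(9.6935116) = 3.11.

3.11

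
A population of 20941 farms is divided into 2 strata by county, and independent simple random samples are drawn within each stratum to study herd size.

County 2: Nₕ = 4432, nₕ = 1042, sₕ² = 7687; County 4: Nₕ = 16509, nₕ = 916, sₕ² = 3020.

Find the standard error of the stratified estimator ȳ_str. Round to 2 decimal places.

1.48

Var(ȳ_str) = Σₕ Wₕ²(1 − fₕ)sₕ²/nₕ with Wₕ = Nₕ/N, N = 20941.
County 2: Wₕ = 0.21164223; term = 0.21164223²·(1 − 0.23510830)·7687/1042 = 0.25275152.
County 4: Wₕ = 0.78835777; term = 0.78835777²·(1 − 0.05548489)·3020/916 = 1.9353837.
Sum = 2.1881352.
SE = √(2.1881352) = 1.48.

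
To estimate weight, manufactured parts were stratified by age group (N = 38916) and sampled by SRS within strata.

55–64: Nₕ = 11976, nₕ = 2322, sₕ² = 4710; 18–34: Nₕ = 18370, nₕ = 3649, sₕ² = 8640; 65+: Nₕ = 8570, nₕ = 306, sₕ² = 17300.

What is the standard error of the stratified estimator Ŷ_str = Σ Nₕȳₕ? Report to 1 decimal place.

Var(Ŷ_str) = Σₕ Nₕ²(1 − fₕ)sₕ²/nₕ.
55–64: 11976²·(1 − 2322/11976)·4710/2322 = 2.3451886 × 10^8.
18–34: 18370²·(1 − 3649/18370)·8640/3649 = 6.403042 × 10^8.
65+: 8570²·(1 − 306/8570)·17300/306 = 4.004016 × 10^9.
Sum = 4.8788391 × 10^9.
SE = √(4.8788391 × 10^9) = 69848.7.

69848.7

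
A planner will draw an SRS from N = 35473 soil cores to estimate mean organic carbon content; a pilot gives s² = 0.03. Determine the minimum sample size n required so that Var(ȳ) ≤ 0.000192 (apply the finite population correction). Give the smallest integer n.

156

Without fpc, n₀ = s²/D = 0.03/0.000192 = 156.2500.
With fpc, (1 − n/N)·s²/n ≤ D requires n ≥ n₀/(1 + n₀/N) = 156.2500/(1 + 156.2500/35473) = 155.5648.
Rounding up, n = 156.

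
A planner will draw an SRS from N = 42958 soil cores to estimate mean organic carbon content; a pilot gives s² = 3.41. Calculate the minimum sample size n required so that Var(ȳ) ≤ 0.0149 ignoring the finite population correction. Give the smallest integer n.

Without fpc, n₀ = s²/D = 3.41/0.0149 = 228.8591.
Rounding up, n = 229.

229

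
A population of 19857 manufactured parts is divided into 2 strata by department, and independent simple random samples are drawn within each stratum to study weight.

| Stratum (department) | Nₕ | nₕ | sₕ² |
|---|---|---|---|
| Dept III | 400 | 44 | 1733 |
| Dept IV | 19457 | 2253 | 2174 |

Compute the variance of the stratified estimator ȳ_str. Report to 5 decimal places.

0.83340

Var(ȳ_str) = Σₕ Wₕ²(1 − fₕ)sₕ²/nₕ with Wₕ = Nₕ/N, N = 19857.
Dept III: Wₕ = 0.02014403; term = 0.02014403²·(1 − 0.11000000)·1733/44 = 0.014224225.
Dept IV: Wₕ = 0.97985597; term = 0.97985597²·(1 − 0.11579380)·2174/2253 = 0.81917443.
Sum = 0.83339866.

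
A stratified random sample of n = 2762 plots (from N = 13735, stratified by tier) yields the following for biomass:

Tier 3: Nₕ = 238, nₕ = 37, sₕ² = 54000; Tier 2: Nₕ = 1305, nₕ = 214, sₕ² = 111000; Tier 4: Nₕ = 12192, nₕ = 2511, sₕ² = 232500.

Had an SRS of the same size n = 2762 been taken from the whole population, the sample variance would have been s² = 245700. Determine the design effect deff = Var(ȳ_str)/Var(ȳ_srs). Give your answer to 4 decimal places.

0.8754

Var(ȳ_str) = Σ Wₕ²(1−fₕ)sₕ²/nₕ with Wₕ = Nₕ/13735:
  Tier 3: (238/13735)²·(1−37/238)·54000/37 = 0.37009032
  Tier 2: (1305/13735)²·(1−214/1305)·111000/214 = 3.9145977
  Tier 4: (12192/13735)²·(1−2511/12192)·232500/2511 = 57.931409
  → Var(ȳ_str) = 62.216097.
Var(ȳ_srs) = (1 − 2762/13735)·245700/2762 = 71.068672.
deff = 62.216097 / 71.068672 = 0.8754.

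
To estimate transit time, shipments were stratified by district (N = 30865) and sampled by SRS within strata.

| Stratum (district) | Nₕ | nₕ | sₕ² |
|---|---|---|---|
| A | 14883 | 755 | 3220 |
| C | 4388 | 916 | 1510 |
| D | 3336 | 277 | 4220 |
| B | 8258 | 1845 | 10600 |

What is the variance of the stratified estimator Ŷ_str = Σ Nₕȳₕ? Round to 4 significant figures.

1.382 × 10^9

Var(Ŷ_str) = Σₕ Nₕ²(1 − fₕ)sₕ²/nₕ.
A: 14883²·(1 − 755/14883)·3220/755 = 8.9676797 × 10^8.
C: 4388²·(1 − 916/4388)·1510/916 = 2.5114689 × 10^7.
D: 3336²·(1 − 277/3336)·4220/277 = 1.5546699 × 10^8.
B: 8258²·(1 − 1845/8258)·10600/1845 = 3.0426053 × 10^8.
Sum = 1.3816102 × 10^9.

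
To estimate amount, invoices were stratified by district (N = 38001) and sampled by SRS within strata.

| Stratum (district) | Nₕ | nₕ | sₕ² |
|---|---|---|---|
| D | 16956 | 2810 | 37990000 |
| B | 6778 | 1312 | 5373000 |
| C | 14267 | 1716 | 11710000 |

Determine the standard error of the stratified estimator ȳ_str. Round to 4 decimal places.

Var(ȳ_str) = Σₕ Wₕ²(1 − fₕ)sₕ²/nₕ with Wₕ = Nₕ/N, N = 38001.
D: Wₕ = 0.44619878; term = 0.44619878²·(1 − 0.16572305)·37990000/2810 = 2245.5875.
B: Wₕ = 0.17836373; term = 0.17836373²·(1 − 0.19356742)·5373000/1312 = 105.06647.
C: Wₕ = 0.37543749; term = 0.37543749²·(1 − 0.12027756)·11710000/1716 = 846.1757.
Sum = 3196.8297.
SE = √(3196.8297) = 56.5405.

56.5405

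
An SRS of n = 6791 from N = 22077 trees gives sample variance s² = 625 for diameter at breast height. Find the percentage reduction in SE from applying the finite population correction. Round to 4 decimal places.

f = n/N = 6791/22077 = 0.30760520.
SE_no-fpc = √(s²/n) = 0.30337036; SE_fpc = √((1−f)s²/n) = 0.25243527.
Ratio = √(1−f) = 0.83210264. Reduction = 100·(1 − 0.83210264) = 16.7897%.

16.7897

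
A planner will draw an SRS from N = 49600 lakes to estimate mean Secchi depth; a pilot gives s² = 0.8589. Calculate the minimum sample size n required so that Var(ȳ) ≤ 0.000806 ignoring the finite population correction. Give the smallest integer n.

Without fpc, n₀ = s²/D = 0.8589/0.000806 = 1065.6328.
Rounding up, n = 1066.

1066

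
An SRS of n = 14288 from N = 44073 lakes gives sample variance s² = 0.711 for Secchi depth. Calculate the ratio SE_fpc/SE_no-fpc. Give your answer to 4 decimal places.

0.8221

f = n/N = 14288/44073 = 0.32418941.
SE_no-fpc = √(s²/n) = 0.0070542213; SE_fpc = √((1−f)s²/n) = 0.005799113.
Ratio = √(1−f) = 0.82207700.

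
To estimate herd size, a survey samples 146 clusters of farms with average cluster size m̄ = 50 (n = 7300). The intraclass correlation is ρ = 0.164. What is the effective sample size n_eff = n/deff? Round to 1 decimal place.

807.9

deff = 1 + (50 − 1)·0.164 = 1 + 8.036 = 9.036.
n_eff = 7300 / 9.036 = 807.9.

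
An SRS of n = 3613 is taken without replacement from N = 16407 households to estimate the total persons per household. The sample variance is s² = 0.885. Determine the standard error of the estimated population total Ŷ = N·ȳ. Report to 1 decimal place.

226.8

Var(Ŷ) = N²·Var(ȳ) = N²·(1 − n/N)·s²/n.
f = 3613/16407 = 0.22021089; Var(ȳ) = 0.77978911·0.885/3613 = 1.910084 × 10^-4.
Var(Ŷ) = 16407² · (1.910084 × 10^-4) = 51417.484.
SE(Ŷ) = √(51417.484) = 226.8.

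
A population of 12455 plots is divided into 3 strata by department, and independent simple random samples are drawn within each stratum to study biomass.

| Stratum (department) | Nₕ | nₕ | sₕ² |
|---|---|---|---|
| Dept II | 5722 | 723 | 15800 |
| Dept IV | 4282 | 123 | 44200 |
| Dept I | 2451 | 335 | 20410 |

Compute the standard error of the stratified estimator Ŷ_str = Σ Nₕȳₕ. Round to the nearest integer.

Var(Ŷ_str) = Σₕ Nₕ²(1 − fₕ)sₕ²/nₕ.
Dept II: 5722²·(1 − 723/5722)·15800/723 = 6.251004 × 10^8.
Dept IV: 4282²·(1 − 123/4282)·44200/123 = 6.3995987 × 10^9.
Dept I: 2451²·(1 − 335/2451)·20410/335 = 3.1597824 × 10^8.
Sum = 7.3406773 × 10^9.
SE = √(7.3406773 × 10^9) = 85678.

85678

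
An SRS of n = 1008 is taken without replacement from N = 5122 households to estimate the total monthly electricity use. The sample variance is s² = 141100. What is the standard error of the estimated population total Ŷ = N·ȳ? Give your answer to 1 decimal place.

Var(Ŷ) = N²·Var(ȳ) = N²·(1 − n/N)·s²/n.
f = 1008/5122 = 0.19679813; Var(ȳ) = 0.80320187·141100/1008 = 112.43233.
Var(Ŷ) = 5122² · 112.43233 = 2.9496491 × 10^9.
SE(Ŷ) = √(2.9496491 × 10^9) = 54310.7.

54310.7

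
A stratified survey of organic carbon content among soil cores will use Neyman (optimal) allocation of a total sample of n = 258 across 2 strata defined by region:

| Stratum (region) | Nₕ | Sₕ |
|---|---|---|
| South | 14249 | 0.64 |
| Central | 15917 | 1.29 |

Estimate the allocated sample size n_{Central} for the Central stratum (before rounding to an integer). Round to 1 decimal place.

Neyman allocation: nₕ = n·NₕSₕ / Σⱼ NⱼSⱼ.
Σ NⱼSⱼ = 14249·0.64 + 15917·1.29 = 29652.29.
n_{Central} = 258·15917·1.29 / 29652.29 = 178.7.

178.7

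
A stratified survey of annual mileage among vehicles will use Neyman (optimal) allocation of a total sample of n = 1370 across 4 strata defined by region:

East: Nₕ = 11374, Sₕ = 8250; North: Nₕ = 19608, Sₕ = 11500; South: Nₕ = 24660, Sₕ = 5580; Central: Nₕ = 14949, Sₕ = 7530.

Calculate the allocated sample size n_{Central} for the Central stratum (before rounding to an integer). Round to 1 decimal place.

270.8

Neyman allocation: nₕ = n·NₕSₕ / Σⱼ NⱼSⱼ.
Σ NⱼSⱼ = 11374·8250 + 19608·11500 + 24660·5580 + 14949·7530 = 5.6949627 × 10^8.
n_{Central} = 1370·14949·7530 / (5.6949627 × 10^8) = 270.8.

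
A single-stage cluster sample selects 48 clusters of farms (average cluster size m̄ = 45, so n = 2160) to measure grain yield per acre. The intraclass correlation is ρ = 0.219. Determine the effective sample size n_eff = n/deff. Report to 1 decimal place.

deff = 1 + (45 − 1)·0.219 = 1 + 9.636 = 10.636.
n_eff = 2160 / 10.636 = 203.1.

203.1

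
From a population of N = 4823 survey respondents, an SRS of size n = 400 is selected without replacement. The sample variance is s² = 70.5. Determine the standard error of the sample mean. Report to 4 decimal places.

Under SRS without replacement, Var(ȳ) = (1 − f)·s²/n with f = n/N = 400/4823 = 0.08293593.
Var(ȳ) = (1 − 0.08293593)·70.5/400 = 0.91706407·0.17625 = 0.16163254.
SE(ȳ) = √(0.16163254) = 0.4020.

0.4020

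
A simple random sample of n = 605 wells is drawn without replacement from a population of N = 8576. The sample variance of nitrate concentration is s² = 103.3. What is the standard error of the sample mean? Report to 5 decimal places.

0.39837

Under SRS without replacement, Var(ȳ) = (1 − f)·s²/n with f = n/N = 605/8576 = 0.07054571.
Var(ȳ) = (1 − 0.07054571)·103.3/605 = 0.92945429·0.1707438 = 0.15869856.
SE(ȳ) = √(0.15869856) = 0.39837.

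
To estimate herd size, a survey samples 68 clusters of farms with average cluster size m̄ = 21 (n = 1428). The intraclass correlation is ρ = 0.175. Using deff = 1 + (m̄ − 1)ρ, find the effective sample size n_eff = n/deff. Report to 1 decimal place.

317.3

deff = 1 + (21 − 1)·0.175 = 1 + 3.5 = 4.5.
n_eff = 1428 / 4.5 = 317.3.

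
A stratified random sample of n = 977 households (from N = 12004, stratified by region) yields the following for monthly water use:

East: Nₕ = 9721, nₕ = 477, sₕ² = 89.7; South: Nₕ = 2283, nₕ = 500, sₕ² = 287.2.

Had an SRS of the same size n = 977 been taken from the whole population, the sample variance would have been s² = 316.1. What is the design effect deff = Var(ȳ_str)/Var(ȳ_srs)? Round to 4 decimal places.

0.4492

Var(ȳ_str) = Σ Wₕ²(1−fₕ)sₕ²/nₕ with Wₕ = Nₕ/12004:
  East: (9721/12004)²·(1−477/9721)·89.7/477 = 0.11727163
  South: (2283/12004)²·(1−500/2283)·287.2/500 = 0.016226308
  → Var(ȳ_str) = 0.13349794.
Var(ȳ_srs) = (1 − 977/12004)·316.1/977 = 0.29720856.
deff = 0.13349794 / 0.29720856 = 0.4492.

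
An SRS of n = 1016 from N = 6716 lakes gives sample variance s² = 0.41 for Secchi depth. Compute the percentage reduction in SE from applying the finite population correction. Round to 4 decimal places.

f = n/N = 1016/6716 = 0.15128052.
SE_no-fpc = √(s²/n) = 0.020088387; SE_fpc = √((1−f)s²/n) = 0.018506622.
Ratio = √(1−f) = 0.92125972. Reduction = 100·(1 − 0.92125972) = 7.8740%.

7.8740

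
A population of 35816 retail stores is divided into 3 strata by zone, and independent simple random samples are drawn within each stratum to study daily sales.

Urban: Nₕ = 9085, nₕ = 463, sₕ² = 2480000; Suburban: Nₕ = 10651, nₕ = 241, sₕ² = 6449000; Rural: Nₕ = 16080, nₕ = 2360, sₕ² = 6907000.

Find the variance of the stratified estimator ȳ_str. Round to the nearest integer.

Var(ȳ_str) = Σₕ Wₕ²(1 − fₕ)sₕ²/nₕ with Wₕ = Nₕ/N, N = 35816.
Urban: Wₕ = 0.25365758; term = 0.25365758²·(1 − 0.05096313)·2480000/463 = 327.0766.
Suburban: Wₕ = 0.29738106; term = 0.29738106²·(1 − 0.02262698)·6449000/241 = 2312.9289.
Rural: Wₕ = 0.44896136; term = 0.44896136²·(1 − 0.14676617)·6907000/2360 = 503.34232.
Sum = 3143.3478.

3143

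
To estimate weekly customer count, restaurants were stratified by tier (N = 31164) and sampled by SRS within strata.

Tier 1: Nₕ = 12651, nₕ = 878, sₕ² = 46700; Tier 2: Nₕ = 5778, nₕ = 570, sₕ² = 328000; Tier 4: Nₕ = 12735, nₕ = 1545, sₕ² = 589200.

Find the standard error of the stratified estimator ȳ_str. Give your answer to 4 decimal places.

Var(ȳ_str) = Σₕ Wₕ²(1 − fₕ)sₕ²/nₕ with Wₕ = Nₕ/N, N = 31164.
Tier 1: Wₕ = 0.40594917; term = 0.40594917²·(1 − 0.06940163)·46700/878 = 8.1569532.
Tier 2: Wₕ = 0.18540624; term = 0.18540624²·(1 − 0.09865005)·328000/570 = 17.82958.
Tier 4: Wₕ = 0.40864459; term = 0.40864459²·(1 − 0.12131920)·589200/1545 = 55.957319.
Sum = 81.943852.
SE = √(81.943852) = 9.0523.

9.0523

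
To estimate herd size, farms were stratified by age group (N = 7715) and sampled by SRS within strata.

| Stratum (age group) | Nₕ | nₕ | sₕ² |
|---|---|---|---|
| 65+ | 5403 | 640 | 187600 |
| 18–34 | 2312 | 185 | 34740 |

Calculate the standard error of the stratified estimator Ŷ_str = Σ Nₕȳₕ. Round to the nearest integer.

92016

Var(Ŷ_str) = Σₕ Nₕ²(1 − fₕ)sₕ²/nₕ.
65+: 5403²·(1 − 640/5403)·187600/640 = 7.5434221 × 10^9.
18–34: 2312²·(1 − 185/2312)·34740/185 = 9.2345004 × 10^8.
Sum = 8.4668721 × 10^9.
SE = √(8.4668721 × 10^9) = 92016.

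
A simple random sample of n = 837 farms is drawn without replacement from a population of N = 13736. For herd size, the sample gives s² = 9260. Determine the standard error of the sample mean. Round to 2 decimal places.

3.22

Under SRS without replacement, Var(ȳ) = (1 − f)·s²/n with f = n/N = 837/13736 = 0.06093477.
Var(ȳ) = (1 − 0.06093477)·9260/837 = 0.93906523·11.063321 = 10.38918.
SE(ȳ) = √(10.38918) = 3.22.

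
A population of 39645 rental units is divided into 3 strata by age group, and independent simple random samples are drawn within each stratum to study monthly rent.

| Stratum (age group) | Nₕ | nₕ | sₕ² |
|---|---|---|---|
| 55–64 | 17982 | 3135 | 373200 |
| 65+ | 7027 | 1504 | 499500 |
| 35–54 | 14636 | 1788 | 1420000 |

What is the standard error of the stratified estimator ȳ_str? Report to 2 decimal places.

11.11

Var(ȳ_str) = Σₕ Wₕ²(1 − fₕ)sₕ²/nₕ with Wₕ = Nₕ/N, N = 39645.
55–64: Wₕ = 0.45357548; term = 0.45357548²·(1 − 0.17434101)·373200/3135 = 20.221061.
65+: Wₕ = 0.17724808; term = 0.17724808²·(1 − 0.21403159)·499500/1504 = 8.2007922.
35–54: Wₕ = 0.36917644; term = 0.36917644²·(1 − 0.12216453)·1420000/1788 = 95.017131.
Sum = 123.43898.
SE = √(123.43898) = 11.11.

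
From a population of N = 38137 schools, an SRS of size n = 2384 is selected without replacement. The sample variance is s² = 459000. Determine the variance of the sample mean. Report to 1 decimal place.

180.5

Under SRS without replacement, Var(ȳ) = (1 − f)·s²/n with f = n/N = 2384/38137 = 0.06251147.
Var(ȳ) = (1 − 0.06251147)·459000/2384 = 0.93748853·192.53356 = 180.498.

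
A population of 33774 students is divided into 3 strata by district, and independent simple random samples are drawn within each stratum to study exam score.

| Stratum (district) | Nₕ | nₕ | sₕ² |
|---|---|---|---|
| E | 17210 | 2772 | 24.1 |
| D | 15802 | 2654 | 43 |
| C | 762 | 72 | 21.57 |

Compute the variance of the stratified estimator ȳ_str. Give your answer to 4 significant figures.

Var(ȳ_str) = Σₕ Wₕ²(1 − fₕ)sₕ²/nₕ with Wₕ = Nₕ/N, N = 33774.
E: Wₕ = 0.50956357; term = 0.50956357²·(1 − 0.16106915)·24.1/2772 = 0.001893855.
D: Wₕ = 0.46787470; term = 0.46787470²·(1 − 0.16795342)·43/2654 = 0.0029510345.
C: Wₕ = 0.02256173; term = 0.02256173²·(1 − 0.09448819)·21.57/72 = 1.3808825 × 10^-4.
Sum = 0.0049829778.

0.004983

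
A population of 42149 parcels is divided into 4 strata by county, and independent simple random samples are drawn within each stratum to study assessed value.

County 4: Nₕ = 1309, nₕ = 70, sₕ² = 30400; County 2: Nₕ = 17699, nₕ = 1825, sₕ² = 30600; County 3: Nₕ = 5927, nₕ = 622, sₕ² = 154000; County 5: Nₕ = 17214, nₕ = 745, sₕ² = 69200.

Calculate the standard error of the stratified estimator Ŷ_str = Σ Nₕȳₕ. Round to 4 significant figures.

198800

Var(Ŷ_str) = Σₕ Nₕ²(1 − fₕ)sₕ²/nₕ.
County 4: 1309²·(1 − 70/1309)·30400/70 = 7.0434672 × 10^8.
County 2: 17699²·(1 − 1825/17699)·30600/1825 = 4.7107891 × 10^9.
County 3: 5927²·(1 − 622/5927)·154000/622 = 7.7848572 × 10^9.
County 5: 17214²·(1 − 745/17214)·69200/745 = 2.633291 × 10^10.
Sum = 3.9532903 × 10^10.
SE = √(3.9532903 × 10^10) = 198800.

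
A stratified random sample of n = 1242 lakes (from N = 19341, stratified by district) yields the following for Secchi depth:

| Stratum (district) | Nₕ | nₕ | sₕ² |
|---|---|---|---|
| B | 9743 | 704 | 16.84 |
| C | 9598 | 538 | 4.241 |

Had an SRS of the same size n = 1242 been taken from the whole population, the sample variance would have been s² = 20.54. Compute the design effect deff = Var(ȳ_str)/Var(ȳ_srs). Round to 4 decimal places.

0.4823

Var(ȳ_str) = Σ Wₕ²(1−fₕ)sₕ²/nₕ with Wₕ = Nₕ/19341:
  B: (9743/19341)²·(1−704/9743)·16.84/704 = 0.0056315075
  C: (9598/19341)²·(1−538/9598)·4.241/538 = 0.0018324709
  → Var(ȳ_str) = 0.0074639784.
Var(ȳ_srs) = (1 − 1242/19341)·20.54/1242 = 0.01547585.
deff = 0.0074639784 / 0.01547585 = 0.4823.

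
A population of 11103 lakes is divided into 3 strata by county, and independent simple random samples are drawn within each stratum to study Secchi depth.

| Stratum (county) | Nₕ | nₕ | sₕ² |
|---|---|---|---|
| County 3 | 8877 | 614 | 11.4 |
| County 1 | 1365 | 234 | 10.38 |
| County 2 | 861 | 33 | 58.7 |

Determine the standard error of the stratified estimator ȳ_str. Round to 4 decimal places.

Var(ȳ_str) = Σₕ Wₕ²(1 − fₕ)sₕ²/nₕ with Wₕ = Nₕ/N, N = 11103.
County 3: Wₕ = 0.79951364; term = 0.79951364²·(1 − 0.06916751)·11.4/614 = 0.011047392.
County 1: Wₕ = 0.12293975; term = 0.12293975²·(1 − 0.17142857)·10.38/234 = 5.5551536 × 10^-4.
County 2: Wₕ = 0.07754661; term = 0.07754661²·(1 − 0.03832753)·58.7/33 = 0.010286721.
Sum = 0.021889628.
SE = √(0.021889628) = 0.1480.

0.1480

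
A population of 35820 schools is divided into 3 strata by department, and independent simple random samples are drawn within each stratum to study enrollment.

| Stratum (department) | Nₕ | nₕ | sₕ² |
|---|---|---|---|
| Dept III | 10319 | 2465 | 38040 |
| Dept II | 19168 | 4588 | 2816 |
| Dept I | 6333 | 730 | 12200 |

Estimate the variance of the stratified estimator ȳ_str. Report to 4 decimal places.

Var(ȳ_str) = Σₕ Wₕ²(1 − fₕ)sₕ²/nₕ with Wₕ = Nₕ/N, N = 35820.
Dept III: Wₕ = 0.28807929; term = 0.28807929²·(1 − 0.23887974)·38040/2465 = 0.97476725.
Dept II: Wₕ = 0.53512004; term = 0.53512004²·(1 − 0.23935726)·2816/4588 = 0.13368799.
Dept I: Wₕ = 0.17680067; term = 0.17680067²·(1 − 0.11526922)·12200/730 = 0.46218508.
Sum = 1.5706403.

1.5706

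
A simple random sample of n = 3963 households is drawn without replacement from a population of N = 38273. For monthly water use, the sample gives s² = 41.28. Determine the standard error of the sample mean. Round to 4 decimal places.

Under SRS without replacement, Var(ȳ) = (1 − f)·s²/n with f = n/N = 3963/38273 = 0.10354558.
Var(ȳ) = (1 − 0.10354558)·41.28/3963 = 0.89645442·0.010416351 = 0.0093377841.
SE(ȳ) = √(0.0093377841) = 0.0966.

0.0966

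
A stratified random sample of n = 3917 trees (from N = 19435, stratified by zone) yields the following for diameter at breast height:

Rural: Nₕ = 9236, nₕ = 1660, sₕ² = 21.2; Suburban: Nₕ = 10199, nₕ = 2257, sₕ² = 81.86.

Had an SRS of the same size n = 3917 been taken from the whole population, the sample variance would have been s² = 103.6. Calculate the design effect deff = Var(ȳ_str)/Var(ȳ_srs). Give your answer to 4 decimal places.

Var(ȳ_str) = Σ Wₕ²(1−fₕ)sₕ²/nₕ with Wₕ = Nₕ/19435:
  Rural: (9236/19435)²·(1−1660/9236)·21.2/1660 = 0.0023658248
  Suburban: (10199/19435)²·(1−2257/10199)·81.86/2257 = 0.0077778321
  → Var(ȳ_str) = 0.010143657.
Var(ȳ_srs) = (1 − 3917/19435)·103.6/3917 = 0.021118224.
deff = 0.010143657 / 0.021118224 = 0.4803.

0.4803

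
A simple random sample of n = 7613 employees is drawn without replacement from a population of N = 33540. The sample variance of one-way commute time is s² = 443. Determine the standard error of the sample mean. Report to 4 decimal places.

0.2121

Under SRS without replacement, Var(ȳ) = (1 − f)·s²/n with f = n/N = 7613/33540 = 0.22698271.
Var(ȳ) = (1 − 0.22698271)·443/7613 = 0.77301729·0.058189938 = 0.044981829.
SE(ȳ) = √(0.044981829) = 0.2121.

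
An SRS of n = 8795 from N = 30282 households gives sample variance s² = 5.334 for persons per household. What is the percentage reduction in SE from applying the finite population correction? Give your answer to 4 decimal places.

15.7644

f = n/N = 8795/30282 = 0.29043656.
SE_no-fpc = √(s²/n) = 0.024626834; SE_fpc = √((1−f)s²/n) = 0.020744559.
Ratio = √(1−f) = 0.84235589. Reduction = 100·(1 − 0.84235589) = 15.7644%.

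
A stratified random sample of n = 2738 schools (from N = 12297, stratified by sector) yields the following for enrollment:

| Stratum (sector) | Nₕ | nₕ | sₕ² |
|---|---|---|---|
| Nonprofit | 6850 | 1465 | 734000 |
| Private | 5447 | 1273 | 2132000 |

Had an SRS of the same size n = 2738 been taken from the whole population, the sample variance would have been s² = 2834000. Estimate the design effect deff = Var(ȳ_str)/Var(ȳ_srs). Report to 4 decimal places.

0.4649

Var(ȳ_str) = Σ Wₕ²(1−fₕ)sₕ²/nₕ with Wₕ = Nₕ/12297:
  Nonprofit: (6850/12297)²·(1−1465/6850)·734000/1465 = 122.21834
  Private: (5447/12297)²·(1−1273/5447)·2132000/1273 = 251.80843
  → Var(ȳ_str) = 374.02677.
Var(ȳ_srs) = (1 − 2738/12297)·2834000/2738 = 804.59937.
deff = 374.02677 / 804.59937 = 0.4649.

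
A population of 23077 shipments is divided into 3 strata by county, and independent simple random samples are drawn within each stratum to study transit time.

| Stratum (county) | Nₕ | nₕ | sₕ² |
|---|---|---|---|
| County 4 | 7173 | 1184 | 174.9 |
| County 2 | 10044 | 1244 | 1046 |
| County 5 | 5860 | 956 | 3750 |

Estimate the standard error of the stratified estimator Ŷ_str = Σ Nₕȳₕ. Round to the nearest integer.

Var(Ŷ_str) = Σₕ Nₕ²(1 − fₕ)sₕ²/nₕ.
County 4: 7173²·(1 − 1184/7173)·174.9/1184 = 6.3459004 × 10^6.
County 2: 10044²·(1 − 1244/10044)·1046/1244 = 7.4319141 × 10^7.
County 5: 5860²·(1 − 956/5860)·3750/956 = 1.1272531 × 10^8.
Sum = 1.9339035 × 10^8.
SE = √(1.9339035 × 10^8) = 13906.

13906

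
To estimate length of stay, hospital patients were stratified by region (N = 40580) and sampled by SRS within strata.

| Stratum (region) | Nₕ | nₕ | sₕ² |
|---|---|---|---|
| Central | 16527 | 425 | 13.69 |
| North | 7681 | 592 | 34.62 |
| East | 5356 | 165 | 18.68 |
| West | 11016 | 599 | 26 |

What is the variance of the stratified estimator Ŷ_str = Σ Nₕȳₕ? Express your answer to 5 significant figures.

Var(Ŷ_str) = Σₕ Nₕ²(1 − fₕ)sₕ²/nₕ.
Central: 16527²·(1 − 425/16527)·13.69/425 = 8.5721225 × 10^6.
North: 7681²·(1 − 592/7681)·34.62/592 = 3.1842569 × 10^6.
East: 5356²·(1 − 165/5356)·18.68/165 = 3.1476362 × 10^6.
West: 11016²·(1 − 599/11016)·26/599 = 4.9809607 × 10^6.
Sum = 1.9884976 × 10^7.

1.9885 × 10^7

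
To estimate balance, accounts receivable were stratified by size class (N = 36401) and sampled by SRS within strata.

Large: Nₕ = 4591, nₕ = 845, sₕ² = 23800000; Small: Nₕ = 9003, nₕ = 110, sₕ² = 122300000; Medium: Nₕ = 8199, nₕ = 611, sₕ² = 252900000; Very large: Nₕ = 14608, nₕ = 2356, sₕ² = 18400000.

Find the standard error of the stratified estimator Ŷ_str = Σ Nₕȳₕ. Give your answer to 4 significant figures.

1.080 × 10^7

Var(Ŷ_str) = Σₕ Nₕ²(1 − fₕ)sₕ²/nₕ.
Large: 4591²·(1 − 845/4591)·23800000/845 = 4.8439016 × 10^11.
Small: 9003²·(1 − 110/9003)·122300000/110 = 8.9016254 × 10^13.
Medium: 8199²·(1 − 611/8199)·252900000/611 = 2.5751103 × 10^13.
Very large: 14608²·(1 − 2356/14608)·18400000/2356 = 1.3977847 × 10^12.
Sum = 1.1664953 × 10^14.
SE = √(1.1664953 × 10^14) = 1.080 × 10^7.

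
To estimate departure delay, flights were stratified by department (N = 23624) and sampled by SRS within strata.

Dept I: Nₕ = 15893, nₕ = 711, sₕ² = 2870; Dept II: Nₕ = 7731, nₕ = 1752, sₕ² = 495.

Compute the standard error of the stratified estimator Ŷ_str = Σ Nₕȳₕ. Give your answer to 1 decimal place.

31417.1

Var(Ŷ_str) = Σₕ Nₕ²(1 − fₕ)sₕ²/nₕ.
Dept I: 15893²·(1 − 711/15893)·2870/711 = 9.7397356 × 10^8.
Dept II: 7731²·(1 − 1752/7731)·495/1752 = 1.3059764 × 10^7.
Sum = 9.8703332 × 10^8.
SE = √(9.8703332 × 10^8) = 31417.1.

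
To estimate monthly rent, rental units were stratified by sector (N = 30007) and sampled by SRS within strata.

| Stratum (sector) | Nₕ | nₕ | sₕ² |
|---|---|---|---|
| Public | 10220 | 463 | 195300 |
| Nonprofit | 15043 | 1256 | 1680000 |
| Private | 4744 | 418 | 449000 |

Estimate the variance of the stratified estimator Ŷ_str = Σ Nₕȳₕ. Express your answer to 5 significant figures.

Var(Ŷ_str) = Σₕ Nₕ²(1 − fₕ)sₕ²/nₕ.
Public: 10220²·(1 − 463/10220)·195300/463 = 4.2061858 × 10^10.
Nonprofit: 15043²·(1 − 1256/15043)·1680000/1256 = 2.7741112 × 10^11.
Private: 4744²·(1 − 418/4744)·449000/418 = 2.2044551 × 10^10.
Sum = 3.4151753 × 10^11.

3.4152 × 10^11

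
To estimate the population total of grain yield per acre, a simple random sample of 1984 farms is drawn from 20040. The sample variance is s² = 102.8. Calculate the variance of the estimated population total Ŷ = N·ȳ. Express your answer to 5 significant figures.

Var(Ŷ) = N²·Var(ȳ) = N²·(1 − n/N)·s²/n.
f = 1984/20040 = 0.09900200; Var(ȳ) = 0.90099800·102.8/1984 = 0.046684776.
Var(Ŷ) = 20040² · 0.046684776 = 1.8748681 × 10^7.

1.8749 × 10^7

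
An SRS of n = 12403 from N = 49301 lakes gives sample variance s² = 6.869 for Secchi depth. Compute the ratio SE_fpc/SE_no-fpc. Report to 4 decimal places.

f = n/N = 12403/49301 = 0.25157705.
SE_no-fpc = √(s²/n) = 0.02353333; SE_fpc = √((1−f)s²/n) = 0.020359023.
Ratio = √(1−f) = 0.86511442.

0.8651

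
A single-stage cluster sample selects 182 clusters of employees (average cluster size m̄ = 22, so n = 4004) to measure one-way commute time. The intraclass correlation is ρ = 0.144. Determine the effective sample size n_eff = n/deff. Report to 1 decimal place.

deff = 1 + (22 − 1)·0.144 = 1 + 3.024 = 4.024.
n_eff = 4004 / 4.024 = 995.0.

995.0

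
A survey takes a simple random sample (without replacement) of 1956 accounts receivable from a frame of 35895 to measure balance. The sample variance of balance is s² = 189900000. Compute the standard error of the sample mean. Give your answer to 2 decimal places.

Under SRS without replacement, Var(ȳ) = (1 − f)·s²/n with f = n/N = 1956/35895 = 0.05449227.
Var(ȳ) = (1 − 0.05449227)·189900000/1956 = 0.94550773·97085.89 = 91795.459.
SE(ȳ) = √(91795.459) = 302.98.

302.98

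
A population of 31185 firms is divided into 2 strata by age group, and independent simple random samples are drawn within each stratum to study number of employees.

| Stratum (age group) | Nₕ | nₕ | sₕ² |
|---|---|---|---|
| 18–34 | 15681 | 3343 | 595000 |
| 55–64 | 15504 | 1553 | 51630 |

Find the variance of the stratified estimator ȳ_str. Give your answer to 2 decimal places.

Var(ȳ_str) = Σₕ Wₕ²(1 − fₕ)sₕ²/nₕ with Wₕ = Nₕ/N, N = 31185.
18–34: Wₕ = 0.50283790; term = 0.50283790²·(1 − 0.21318793)·595000/3343 = 35.408507.
55–64: Wₕ = 0.49716210; term = 0.49716210²·(1 − 0.10016770)·51630/1553 = 7.3941502.
Sum = 42.802657.

42.80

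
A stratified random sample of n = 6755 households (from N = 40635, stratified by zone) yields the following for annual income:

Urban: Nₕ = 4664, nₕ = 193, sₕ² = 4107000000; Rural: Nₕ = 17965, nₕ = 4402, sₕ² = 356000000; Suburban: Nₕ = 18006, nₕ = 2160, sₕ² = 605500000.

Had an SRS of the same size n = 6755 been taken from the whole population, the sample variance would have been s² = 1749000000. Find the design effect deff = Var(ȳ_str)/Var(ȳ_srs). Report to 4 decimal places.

1.5245

Var(ȳ_str) = Σ Wₕ²(1−fₕ)sₕ²/nₕ with Wₕ = Nₕ/40635:
  Urban: (4664/40635)²·(1−193/4664)·4107000000/193 = 268738.62
  Rural: (17965/40635)²·(1−4402/17965)·356000000/4402 = 11933.901
  Suburban: (18006/40635)²·(1−2160/18006)·605500000/2160 = 48439.178
  → Var(ȳ_str) = 329111.7.
Var(ȳ_srs) = (1 − 6755/40635)·1749000000/6755 = 215877.61.
deff = 329111.7 / 215877.61 = 1.5245.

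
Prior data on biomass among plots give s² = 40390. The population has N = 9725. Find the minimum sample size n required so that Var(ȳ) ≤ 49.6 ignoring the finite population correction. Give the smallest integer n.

Without fpc, n₀ = s²/D = 40390/49.6 = 814.3145.
Rounding up, n = 815.

815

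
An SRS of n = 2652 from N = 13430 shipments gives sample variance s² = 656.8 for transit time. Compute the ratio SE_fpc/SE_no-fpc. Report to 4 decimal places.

0.8958

f = n/N = 2652/13430 = 0.19746835.
SE_no-fpc = √(s²/n) = 0.49765665; SE_fpc = √((1−f)s²/n) = 0.44582138.
Ratio = √(1−f) = 0.89584131.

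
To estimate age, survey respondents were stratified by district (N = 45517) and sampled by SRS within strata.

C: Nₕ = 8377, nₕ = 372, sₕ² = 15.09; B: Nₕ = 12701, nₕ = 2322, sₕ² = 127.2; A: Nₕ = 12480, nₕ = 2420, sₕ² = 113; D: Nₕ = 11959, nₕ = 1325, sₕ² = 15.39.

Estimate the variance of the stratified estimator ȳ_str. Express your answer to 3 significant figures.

0.00834

Var(ȳ_str) = Σₕ Wₕ²(1 − fₕ)sₕ²/nₕ with Wₕ = Nₕ/N, N = 45517.
C: Wₕ = 0.18404113; term = 0.18404113²·(1 − 0.04440731)·15.09/372 = 0.0013129521.
B: Wₕ = 0.27903860; term = 0.27903860²·(1 − 0.18282025)·127.2/2322 = 0.003485548.
A: Wₕ = 0.27418327; term = 0.27418327²·(1 − 0.19391026)·113/2420 = 0.0028296217.
D: Wₕ = 0.26273700; term = 0.26273700²·(1 − 0.11079522)·15.39/1325 = 7.1296302 × 10^-4.
Sum = 0.0083410848.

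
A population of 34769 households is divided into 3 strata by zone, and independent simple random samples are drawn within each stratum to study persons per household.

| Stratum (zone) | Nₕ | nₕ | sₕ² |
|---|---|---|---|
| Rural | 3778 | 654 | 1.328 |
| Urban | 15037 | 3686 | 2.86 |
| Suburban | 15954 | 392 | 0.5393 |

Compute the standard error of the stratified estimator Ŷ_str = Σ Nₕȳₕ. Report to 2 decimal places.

705.67

Var(Ŷ_str) = Σₕ Nₕ²(1 − fₕ)sₕ²/nₕ.
Rural: 3778²·(1 − 654/3778)·1.328/654 = 23965.876.
Urban: 15037²·(1 − 3686/15037)·2.86/3686 = 132435.99.
Suburban: 15954²·(1 − 392/15954)·0.5393/392 = 341569.71.
Sum = 497971.58.
SE = √(497971.58) = 705.67.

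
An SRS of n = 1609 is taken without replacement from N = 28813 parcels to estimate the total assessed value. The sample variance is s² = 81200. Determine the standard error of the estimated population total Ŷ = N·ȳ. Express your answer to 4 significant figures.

Var(Ŷ) = N²·Var(ȳ) = N²·(1 − n/N)·s²/n.
f = 1609/28813 = 0.05584285; Var(ȳ) = 0.94415715·81200/1609 = 47.647956.
Var(Ŷ) = 28813² · 47.647956 = 3.9556807 × 10^10.
SE(Ŷ) = √(3.9556807 × 10^10) = 198900.

198900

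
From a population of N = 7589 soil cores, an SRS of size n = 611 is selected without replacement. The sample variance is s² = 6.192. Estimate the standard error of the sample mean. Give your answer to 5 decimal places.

Under SRS without replacement, Var(ȳ) = (1 − f)·s²/n with f = n/N = 611/7589 = 0.08051127.
Var(ȳ) = (1 − 0.08051127)·6.192/611 = 0.91948873·0.010134206 = 0.0093182884.
SE(ȳ) = √(0.0093182884) = 0.09653.

0.09653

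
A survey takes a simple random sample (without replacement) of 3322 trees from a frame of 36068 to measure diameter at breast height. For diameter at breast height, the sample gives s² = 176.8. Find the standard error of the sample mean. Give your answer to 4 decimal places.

0.2198

Under SRS without replacement, Var(ȳ) = (1 − f)·s²/n with f = n/N = 3322/36068 = 0.09210380.
Var(ȳ) = (1 − 0.09210380)·176.8/3322 = 0.90789620·0.053220951 = 0.048319099.
SE(ȳ) = √(0.048319099) = 0.2198.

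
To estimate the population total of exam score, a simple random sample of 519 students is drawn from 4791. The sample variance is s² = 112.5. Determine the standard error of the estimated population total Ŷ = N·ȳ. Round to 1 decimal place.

2106.3

Var(Ŷ) = N²·Var(ȳ) = N²·(1 − n/N)·s²/n.
f = 519/4791 = 0.10832812; Var(ȳ) = 0.89167188·112.5/519 = 0.19328148.
Var(Ŷ) = 4791² · 0.19328148 = 4.4365214 × 10^6.
SE(Ŷ) = √(4.4365214 × 10^6) = 2106.3.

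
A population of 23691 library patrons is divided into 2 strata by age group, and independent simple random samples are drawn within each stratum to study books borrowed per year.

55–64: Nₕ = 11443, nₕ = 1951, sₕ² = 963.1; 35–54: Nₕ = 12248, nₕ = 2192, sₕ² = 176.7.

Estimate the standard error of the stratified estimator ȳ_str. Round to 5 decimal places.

0.33648

Var(ȳ_str) = Σₕ Wₕ²(1 − fₕ)sₕ²/nₕ with Wₕ = Nₕ/N, N = 23691.
55–64: Wₕ = 0.48301043; term = 0.48301043²·(1 − 0.17049725)·963.1/1951 = 0.095531139.
35–54: Wₕ = 0.51698957; term = 0.51698957²·(1 − 0.17896799)·176.7/2192 = 0.017689667.
Sum = 0.11322081.
SE = √(0.11322081) = 0.33648.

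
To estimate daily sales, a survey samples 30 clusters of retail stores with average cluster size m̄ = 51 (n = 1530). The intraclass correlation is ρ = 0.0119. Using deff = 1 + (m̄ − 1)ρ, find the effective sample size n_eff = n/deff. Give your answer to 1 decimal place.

959.2

deff = 1 + (51 − 1)·0.0119 = 1 + 0.595 = 1.595.
n_eff = 1530 / 1.595 = 959.2.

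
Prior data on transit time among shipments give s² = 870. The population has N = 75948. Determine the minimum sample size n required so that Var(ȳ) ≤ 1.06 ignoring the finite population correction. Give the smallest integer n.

Without fpc, n₀ = s²/D = 870/1.06 = 820.7547.
Rounding up, n = 821.

821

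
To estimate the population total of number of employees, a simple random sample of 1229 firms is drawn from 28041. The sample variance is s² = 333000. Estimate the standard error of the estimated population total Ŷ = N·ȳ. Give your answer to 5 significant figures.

Var(Ŷ) = N²·Var(ȳ) = N²·(1 − n/N)·s²/n.
f = 1229/28041 = 0.04382868; Var(ȳ) = 0.95617132·333000/1229 = 259.07653.
Var(Ŷ) = 28041² · 259.07653 = 2.0371127 × 10^11.
SE(Ŷ) = √(2.0371127 × 10^11) = 451340.

451340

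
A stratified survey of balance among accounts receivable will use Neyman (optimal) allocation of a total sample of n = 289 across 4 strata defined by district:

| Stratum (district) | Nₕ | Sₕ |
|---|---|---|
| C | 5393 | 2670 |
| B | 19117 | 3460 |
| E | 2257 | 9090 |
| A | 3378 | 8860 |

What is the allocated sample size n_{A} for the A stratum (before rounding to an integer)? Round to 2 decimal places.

Neyman allocation: nₕ = n·NₕSₕ / Σⱼ NⱼSⱼ.
Σ NⱼSⱼ = 5393·2670 + 19117·3460 + 2257·9090 + 3378·8860 = 1.3098934 × 10^8.
n_{A} = 289·3378·8860 / (1.3098934 × 10^8) = 66.03.

66.03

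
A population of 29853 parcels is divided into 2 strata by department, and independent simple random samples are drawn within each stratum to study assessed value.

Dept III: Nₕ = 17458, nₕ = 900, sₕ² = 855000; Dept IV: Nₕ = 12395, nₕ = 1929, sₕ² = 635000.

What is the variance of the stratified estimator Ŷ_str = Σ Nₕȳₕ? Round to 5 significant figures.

3.1732 × 10^11

Var(Ŷ_str) = Σₕ Nₕ²(1 − fₕ)sₕ²/nₕ.
Dept III: 17458²·(1 − 900/17458)·855000/900 = 2.7461609 × 10^11.
Dept IV: 12395²·(1 − 1929/12395)·635000/1929 = 4.270402 × 10^10.
Sum = 3.1732011 × 10^11.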